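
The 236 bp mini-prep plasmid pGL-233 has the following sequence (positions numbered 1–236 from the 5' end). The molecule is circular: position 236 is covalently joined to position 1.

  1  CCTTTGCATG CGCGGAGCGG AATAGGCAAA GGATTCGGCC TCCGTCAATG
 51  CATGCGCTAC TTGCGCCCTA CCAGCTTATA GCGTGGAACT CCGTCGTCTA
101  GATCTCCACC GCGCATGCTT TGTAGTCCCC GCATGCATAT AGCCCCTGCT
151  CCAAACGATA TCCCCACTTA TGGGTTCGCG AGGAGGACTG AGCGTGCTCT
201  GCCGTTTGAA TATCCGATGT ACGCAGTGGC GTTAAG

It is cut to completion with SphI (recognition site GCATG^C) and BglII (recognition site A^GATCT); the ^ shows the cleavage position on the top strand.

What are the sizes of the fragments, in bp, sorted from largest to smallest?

111, 46, 44, 18, 17 bp

SphI sites (GCATGC) start at positions 6, 50, 113, 131.
SphI cuts after base 5 of each site (before the last base), so after positions 10, 54, 117, 135.
The BglII site (AGATCT) starts at position 100.
BglII cuts after the first base of each site, so after position 100.
Combined cut positions: 10, 54, 100, 117, 135.
Circular molecule, 5 cuts → 5 fragments:
  11–54 → 44 bp
  55–100 → 46 bp
  101–117 → 17 bp
  118–135 → 18 bp
  136–236 then 1–10 → 101 + 10 = 111 bp
Sorted largest to smallest: 111, 46, 44, 18, 17 bp.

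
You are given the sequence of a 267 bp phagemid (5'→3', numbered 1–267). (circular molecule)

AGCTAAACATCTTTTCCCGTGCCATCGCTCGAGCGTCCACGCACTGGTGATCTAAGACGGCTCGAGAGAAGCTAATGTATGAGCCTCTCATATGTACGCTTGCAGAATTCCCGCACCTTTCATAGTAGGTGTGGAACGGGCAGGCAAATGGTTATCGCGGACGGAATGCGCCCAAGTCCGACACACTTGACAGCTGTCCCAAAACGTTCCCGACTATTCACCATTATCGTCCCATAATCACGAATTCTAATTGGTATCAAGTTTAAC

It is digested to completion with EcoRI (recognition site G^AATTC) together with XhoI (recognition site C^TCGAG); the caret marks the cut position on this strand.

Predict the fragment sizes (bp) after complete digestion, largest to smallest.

137, 53, 44, 33 bp

EcoRI sites (GAATTC) start at positions 105, 242.
EcoRI cuts after the first base of each site, so after positions 105, 242.
XhoI sites (CTCGAG) start at positions 28, 61.
XhoI cuts after the first base of each site, so after positions 28, 61.
Combined cut positions: 28, 61, 105, 242.
Circular molecule, 4 cuts → 4 fragments:
  29–61 → 33 bp
  62–105 → 44 bp
  106–242 → 137 bp
  243–267 then 1–28 → 25 + 28 = 53 bp
Sorted largest to smallest: 137, 53, 44, 33 bp.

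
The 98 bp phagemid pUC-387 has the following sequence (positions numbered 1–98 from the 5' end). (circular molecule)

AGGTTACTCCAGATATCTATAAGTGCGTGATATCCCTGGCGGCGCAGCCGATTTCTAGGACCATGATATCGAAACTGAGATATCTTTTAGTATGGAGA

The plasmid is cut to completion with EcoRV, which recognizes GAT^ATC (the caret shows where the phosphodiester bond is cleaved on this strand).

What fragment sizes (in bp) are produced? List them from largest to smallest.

EcoRV sites (GATATC) start at positions 12, 29, 65, 79.
EcoRV cuts after base 3 of each site, so after positions 14, 31, 67, 81.
Circular molecule, 4 cuts → 4 fragments:
  15–31 → 17 bp
  32–67 → 36 bp
  68–81 → 14 bp
  82–98 then 1–14 → 17 + 14 = 31 bp
Sorted largest to smallest: 36, 31, 17, 14 bp.

36, 31, 17, 14 bp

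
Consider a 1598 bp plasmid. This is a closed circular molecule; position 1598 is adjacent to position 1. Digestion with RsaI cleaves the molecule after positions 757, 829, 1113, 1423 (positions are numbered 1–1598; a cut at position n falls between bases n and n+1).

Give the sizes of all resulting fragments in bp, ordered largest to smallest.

932, 310, 284, 72 bp

Circular molecule, 4 cuts → 4 fragments:
  829 − 757 = 72 bp
  1113 − 829 = 284 bp
  1423 − 1113 = 310 bp
  wrap: 1598 − 1423 + 757 = 932 bp
Sorted largest to smallest: 932, 310, 284, 72 bp.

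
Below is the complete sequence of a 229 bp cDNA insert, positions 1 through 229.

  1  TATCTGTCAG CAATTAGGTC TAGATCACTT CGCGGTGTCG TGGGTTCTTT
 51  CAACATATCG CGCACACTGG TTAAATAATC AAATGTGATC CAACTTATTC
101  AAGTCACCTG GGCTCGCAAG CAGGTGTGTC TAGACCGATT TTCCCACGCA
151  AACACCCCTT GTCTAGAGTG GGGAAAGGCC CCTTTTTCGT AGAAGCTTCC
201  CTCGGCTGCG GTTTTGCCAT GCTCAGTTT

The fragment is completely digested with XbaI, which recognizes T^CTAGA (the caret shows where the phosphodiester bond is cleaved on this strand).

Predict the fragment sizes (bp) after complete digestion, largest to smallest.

XbaI sites (TCTAGA) start at positions 19, 129, 162.
XbaI cuts after the first base of each site, so after positions 19, 129, 162.
Linear molecule, 3 cuts → 4 fragments:
  1–19 → 19 bp
  20–129 → 110 bp
  130–162 → 33 bp
  163–229 → 67 bp
Sorted largest to smallest: 110, 67, 33, 19 bp.

110, 67, 33, 19 bp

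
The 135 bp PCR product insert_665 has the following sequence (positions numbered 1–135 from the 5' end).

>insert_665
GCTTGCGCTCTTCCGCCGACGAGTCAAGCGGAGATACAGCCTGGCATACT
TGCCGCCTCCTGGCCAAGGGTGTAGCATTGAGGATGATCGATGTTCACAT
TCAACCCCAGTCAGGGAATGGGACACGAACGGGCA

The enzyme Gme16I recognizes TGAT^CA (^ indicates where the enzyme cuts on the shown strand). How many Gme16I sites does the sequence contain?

0

No occurrence of TGATCA is present in the sequence.
Gme16I does not cut: 0 sites.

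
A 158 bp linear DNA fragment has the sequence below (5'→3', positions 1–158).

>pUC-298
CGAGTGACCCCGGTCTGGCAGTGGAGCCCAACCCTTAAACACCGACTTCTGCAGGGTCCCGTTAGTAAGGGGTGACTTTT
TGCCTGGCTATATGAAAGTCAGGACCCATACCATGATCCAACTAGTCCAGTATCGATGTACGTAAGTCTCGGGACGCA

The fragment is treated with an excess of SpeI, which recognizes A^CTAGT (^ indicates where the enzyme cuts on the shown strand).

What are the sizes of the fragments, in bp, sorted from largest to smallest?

121, 37 bp

The SpeI site (ACTAGT) starts at position 121.
SpeI cuts after the first base of each site, so after position 121.
Linear molecule, 1 cut → 2 fragments:
  1–121 → 121 bp
  122–158 → 37 bp
Sorted largest to smallest: 121, 37 bp.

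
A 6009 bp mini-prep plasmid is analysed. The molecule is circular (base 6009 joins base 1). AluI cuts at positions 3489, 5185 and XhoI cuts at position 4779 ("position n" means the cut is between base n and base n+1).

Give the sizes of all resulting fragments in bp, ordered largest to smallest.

Combined cut positions (sorted): 3489, 4779, 5185.
Circular molecule, 3 cuts → 3 fragments:
  4779 − 3489 = 1290 bp
  5185 − 4779 = 406 bp
  wrap: 6009 − 5185 + 3489 = 4313 bp
Sorted largest to smallest: 4313, 1290, 406 bp.

4313, 1290, 406 bp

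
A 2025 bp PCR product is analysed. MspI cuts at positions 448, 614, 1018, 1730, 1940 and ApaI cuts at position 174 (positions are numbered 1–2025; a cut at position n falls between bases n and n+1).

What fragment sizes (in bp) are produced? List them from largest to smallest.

712, 404, 274, 210, 174, 166, 85 bp

Combined cut positions (sorted): 174, 448, 614, 1018, 1730, 1940.
Linear molecule, 6 cuts → 7 fragments:
  174 − 0 = 174 bp
  448 − 174 = 274 bp
  614 − 448 = 166 bp
  1018 − 614 = 404 bp
  1730 − 1018 = 712 bp
  1940 − 1730 = 210 bp
  2025 − 1940 = 85 bp
Sorted largest to smallest: 712, 404, 274, 210, 174, 166, 85 bp.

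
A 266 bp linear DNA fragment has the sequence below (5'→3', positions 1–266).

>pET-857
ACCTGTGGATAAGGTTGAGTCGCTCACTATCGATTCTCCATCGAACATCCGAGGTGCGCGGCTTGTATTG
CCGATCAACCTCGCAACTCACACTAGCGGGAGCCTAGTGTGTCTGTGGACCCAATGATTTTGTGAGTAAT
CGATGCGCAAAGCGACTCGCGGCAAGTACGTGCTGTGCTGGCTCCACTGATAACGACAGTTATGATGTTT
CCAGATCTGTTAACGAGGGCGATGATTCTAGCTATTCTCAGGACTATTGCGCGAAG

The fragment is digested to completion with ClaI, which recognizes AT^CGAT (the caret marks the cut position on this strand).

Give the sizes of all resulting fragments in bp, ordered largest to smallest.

126, 110, 30 bp

ClaI sites (ATCGAT) start at positions 29, 139.
ClaI cuts after base 2 of each site, so after positions 30, 140.
Linear molecule, 2 cuts → 3 fragments:
  1–30 → 30 bp
  31–140 → 110 bp
  141–266 → 126 bp
Sorted largest to smallest: 126, 110, 30 bp.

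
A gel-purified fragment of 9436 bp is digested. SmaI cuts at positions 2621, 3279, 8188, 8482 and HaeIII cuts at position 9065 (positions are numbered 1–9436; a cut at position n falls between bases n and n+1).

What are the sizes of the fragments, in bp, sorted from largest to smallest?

Combined cut positions (sorted): 2621, 3279, 8188, 8482, 9065.
Linear molecule, 5 cuts → 6 fragments:
  2621 − 0 = 2621 bp
  3279 − 2621 = 658 bp
  8188 − 3279 = 4909 bp
  8482 − 8188 = 294 bp
  9065 − 8482 = 583 bp
  9436 − 9065 = 371 bp
Sorted largest to smallest: 4909, 2621, 658, 583, 371, 294 bp.

4909, 2621, 658, 583, 371, 294 bp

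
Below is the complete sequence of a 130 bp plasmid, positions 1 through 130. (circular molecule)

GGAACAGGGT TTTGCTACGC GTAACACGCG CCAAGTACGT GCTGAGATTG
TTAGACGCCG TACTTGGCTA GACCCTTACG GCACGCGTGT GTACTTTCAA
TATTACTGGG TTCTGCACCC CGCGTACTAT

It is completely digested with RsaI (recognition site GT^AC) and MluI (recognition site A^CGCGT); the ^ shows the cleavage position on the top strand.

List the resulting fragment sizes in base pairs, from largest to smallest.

RsaI sites (GTAC) start at positions 35, 60, 91, 124.
RsaI cuts after base 2 of each site, so after positions 36, 61, 92, 125.
MluI sites (ACGCGT) start at positions 17, 83.
MluI cuts after the first base of each site, so after positions 17, 83.
Combined cut positions: 17, 36, 61, 83, 92, 125.
Circular molecule, 6 cuts → 6 fragments:
  18–36 → 19 bp
  37–61 → 25 bp
  62–83 → 22 bp
  84–92 → 9 bp
  93–125 → 33 bp
  126–130 then 1–17 → 5 + 17 = 22 bp
Sorted largest to smallest: 33, 25, 22, 22, 19, 9 bp.

33, 25, 22, 22, 19, 9 bp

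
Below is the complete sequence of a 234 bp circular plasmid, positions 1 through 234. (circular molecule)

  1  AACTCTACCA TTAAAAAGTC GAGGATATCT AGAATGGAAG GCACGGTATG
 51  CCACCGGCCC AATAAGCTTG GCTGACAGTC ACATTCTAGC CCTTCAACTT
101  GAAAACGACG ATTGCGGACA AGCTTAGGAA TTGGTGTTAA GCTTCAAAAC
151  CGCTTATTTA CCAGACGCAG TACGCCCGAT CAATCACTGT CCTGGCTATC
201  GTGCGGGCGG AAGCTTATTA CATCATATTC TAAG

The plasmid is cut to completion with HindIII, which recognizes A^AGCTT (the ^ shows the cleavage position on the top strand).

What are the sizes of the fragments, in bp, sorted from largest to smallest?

HindIII sites (AAGCTT) start at positions 64, 120, 139, 211.
HindIII cuts after the first base of each site, so after positions 64, 120, 139, 211.
Circular molecule, 4 cuts → 4 fragments:
  65–120 → 56 bp
  121–139 → 19 bp
  140–211 → 72 bp
  212–234 then 1–64 → 23 + 64 = 87 bp
Sorted largest to smallest: 87, 72, 56, 19 bp.

87, 72, 56, 19 bp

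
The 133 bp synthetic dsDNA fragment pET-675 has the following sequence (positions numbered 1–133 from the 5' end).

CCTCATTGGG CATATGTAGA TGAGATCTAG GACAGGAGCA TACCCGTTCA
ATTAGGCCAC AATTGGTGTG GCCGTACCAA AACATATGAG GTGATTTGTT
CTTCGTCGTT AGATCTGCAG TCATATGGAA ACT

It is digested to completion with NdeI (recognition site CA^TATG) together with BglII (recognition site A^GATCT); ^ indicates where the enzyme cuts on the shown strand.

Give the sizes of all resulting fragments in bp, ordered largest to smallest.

61, 27, 12, 12, 11, 10 bp

NdeI sites (CATATG) start at positions 11, 83, 122.
NdeI cuts after base 2 of each site, so after positions 12, 84, 123.
BglII sites (AGATCT) start at positions 23, 111.
BglII cuts after the first base of each site, so after positions 23, 111.
Combined cut positions: 12, 23, 84, 111, 123.
Linear molecule, 5 cuts → 6 fragments:
  1–12 → 12 bp
  13–23 → 11 bp
  24–84 → 61 bp
  85–111 → 27 bp
  112–123 → 12 bp
  124–133 → 10 bp
Sorted largest to smallest: 61, 27, 12, 12, 11, 10 bp.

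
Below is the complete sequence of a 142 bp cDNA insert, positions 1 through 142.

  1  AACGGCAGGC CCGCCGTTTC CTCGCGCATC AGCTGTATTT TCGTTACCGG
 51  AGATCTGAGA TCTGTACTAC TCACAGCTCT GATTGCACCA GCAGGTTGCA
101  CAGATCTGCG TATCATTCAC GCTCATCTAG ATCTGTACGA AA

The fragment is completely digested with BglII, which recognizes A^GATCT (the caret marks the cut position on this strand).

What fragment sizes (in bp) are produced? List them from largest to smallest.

BglII sites (AGATCT) start at positions 51, 58, 102, 129.
BglII cuts after the first base of each site, so after positions 51, 58, 102, 129.
Linear molecule, 4 cuts → 5 fragments:
  1–51 → 51 bp
  52–58 → 7 bp
  59–102 → 44 bp
  103–129 → 27 bp
  130–142 → 13 bp
Sorted largest to smallest: 51, 44, 27, 13, 7 bp.

51, 44, 27, 13, 7 bp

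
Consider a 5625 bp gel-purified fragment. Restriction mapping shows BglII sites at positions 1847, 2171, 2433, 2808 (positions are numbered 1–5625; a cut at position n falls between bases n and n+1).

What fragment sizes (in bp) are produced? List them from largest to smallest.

2817, 1847, 375, 324, 262 bp

Linear molecule, 4 cuts → 5 fragments:
  1847 − 0 = 1847 bp
  2171 − 1847 = 324 bp
  2433 − 2171 = 262 bp
  2808 − 2433 = 375 bp
  5625 − 2808 = 2817 bp
Sorted largest to smallest: 2817, 1847, 375, 324, 262 bp.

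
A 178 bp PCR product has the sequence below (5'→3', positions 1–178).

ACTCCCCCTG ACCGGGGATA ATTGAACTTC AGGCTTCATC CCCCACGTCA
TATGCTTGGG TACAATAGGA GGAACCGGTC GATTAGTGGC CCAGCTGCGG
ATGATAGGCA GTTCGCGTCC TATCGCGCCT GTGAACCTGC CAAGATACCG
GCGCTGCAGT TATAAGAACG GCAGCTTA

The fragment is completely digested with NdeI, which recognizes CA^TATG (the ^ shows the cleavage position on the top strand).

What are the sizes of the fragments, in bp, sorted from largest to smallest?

128, 50 bp

The NdeI site (CATATG) starts at position 49.
NdeI cuts after base 2 of each site, so after position 50.
Linear molecule, 1 cut → 2 fragments:
  1–50 → 50 bp
  51–178 → 128 bp
Sorted largest to smallest: 128, 50 bp.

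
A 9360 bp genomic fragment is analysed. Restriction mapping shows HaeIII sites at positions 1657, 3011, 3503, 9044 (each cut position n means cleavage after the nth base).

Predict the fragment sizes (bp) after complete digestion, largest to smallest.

Linear molecule, 4 cuts → 5 fragments:
  1657 − 0 = 1657 bp
  3011 − 1657 = 1354 bp
  3503 − 3011 = 492 bp
  9044 − 3503 = 5541 bp
  9360 − 9044 = 316 bp
Sorted largest to smallest: 5541, 1657, 1354, 492, 316 bp.

5541, 1657, 1354, 492, 316 bp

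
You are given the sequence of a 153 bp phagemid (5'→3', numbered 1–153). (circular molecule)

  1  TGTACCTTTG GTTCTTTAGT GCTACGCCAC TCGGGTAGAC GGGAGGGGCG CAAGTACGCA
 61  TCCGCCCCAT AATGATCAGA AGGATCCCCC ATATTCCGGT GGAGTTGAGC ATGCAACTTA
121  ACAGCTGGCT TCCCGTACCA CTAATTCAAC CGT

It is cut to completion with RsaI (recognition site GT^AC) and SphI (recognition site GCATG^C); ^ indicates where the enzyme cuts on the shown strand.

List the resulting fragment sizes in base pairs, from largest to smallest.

58, 52, 23, 20 bp

RsaI sites (GTAC) start at positions 2, 54, 135.
RsaI cuts after base 2 of each site, so after positions 3, 55, 136.
The SphI site (GCATGC) starts at position 109.
SphI cuts after base 5 of each site (before the last base), so after position 113.
Combined cut positions: 3, 55, 113, 136.
Circular molecule, 4 cuts → 4 fragments:
  4–55 → 52 bp
  56–113 → 58 bp
  114–136 → 23 bp
  137–153 then 1–3 → 17 + 3 = 20 bp
Sorted largest to smallest: 58, 52, 23, 20 bp.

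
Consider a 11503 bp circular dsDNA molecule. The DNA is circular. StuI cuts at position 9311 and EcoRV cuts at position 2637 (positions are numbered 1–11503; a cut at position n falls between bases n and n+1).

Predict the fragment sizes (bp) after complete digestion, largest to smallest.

Combined cut positions (sorted): 2637, 9311.
Circular molecule, 2 cuts → 2 fragments:
  9311 − 2637 = 6674 bp
  wrap: 11503 − 9311 + 2637 = 4829 bp
Sorted largest to smallest: 6674, 4829 bp.

6674, 4829 bp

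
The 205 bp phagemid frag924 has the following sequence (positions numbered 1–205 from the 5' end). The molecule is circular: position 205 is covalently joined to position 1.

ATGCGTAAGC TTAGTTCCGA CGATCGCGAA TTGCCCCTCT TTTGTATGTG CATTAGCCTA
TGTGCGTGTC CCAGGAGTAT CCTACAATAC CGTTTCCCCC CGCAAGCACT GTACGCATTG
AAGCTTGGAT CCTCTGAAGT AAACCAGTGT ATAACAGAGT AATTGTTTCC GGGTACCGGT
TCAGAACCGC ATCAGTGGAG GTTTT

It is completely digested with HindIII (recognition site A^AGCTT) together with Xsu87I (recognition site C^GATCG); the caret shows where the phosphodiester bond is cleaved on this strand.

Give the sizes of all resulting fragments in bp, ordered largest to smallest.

HindIII sites (AAGCTT) start at positions 7, 121.
HindIII cuts after the first base of each site, so after positions 7, 121.
The Xsu87I site (CGATCG) starts at position 21.
Xsu87I cuts after the first base of each site, so after position 21.
Combined cut positions: 7, 21, 121.
Circular molecule, 3 cuts → 3 fragments:
  8–21 → 14 bp
  22–121 → 100 bp
  122–205 then 1–7 → 84 + 7 = 91 bp
Sorted largest to smallest: 100, 91, 14 bp.

100, 91, 14 bp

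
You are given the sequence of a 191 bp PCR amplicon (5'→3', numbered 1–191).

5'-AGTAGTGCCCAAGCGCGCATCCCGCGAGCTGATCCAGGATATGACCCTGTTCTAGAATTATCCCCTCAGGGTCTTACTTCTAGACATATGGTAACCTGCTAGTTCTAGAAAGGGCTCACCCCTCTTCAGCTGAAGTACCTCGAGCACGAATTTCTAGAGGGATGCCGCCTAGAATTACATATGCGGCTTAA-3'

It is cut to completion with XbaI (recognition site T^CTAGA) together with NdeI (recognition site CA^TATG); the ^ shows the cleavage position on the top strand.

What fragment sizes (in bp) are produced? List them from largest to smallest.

51, 49, 28, 26, 18, 12, 7 bp

XbaI sites (TCTAGA) start at positions 51, 79, 104, 153.
XbaI cuts after the first base of each site, so after positions 51, 79, 104, 153.
NdeI sites (CATATG) start at positions 85, 178.
NdeI cuts after base 2 of each site, so after positions 86, 179.
Combined cut positions: 51, 79, 86, 104, 153, 179.
Linear molecule, 6 cuts → 7 fragments:
  1–51 → 51 bp
  52–79 → 28 bp
  80–86 → 7 bp
  87–104 → 18 bp
  105–153 → 49 bp
  154–179 → 26 bp
  180–191 → 12 bp
Sorted largest to smallest: 51, 49, 28, 26, 18, 12, 7 bp.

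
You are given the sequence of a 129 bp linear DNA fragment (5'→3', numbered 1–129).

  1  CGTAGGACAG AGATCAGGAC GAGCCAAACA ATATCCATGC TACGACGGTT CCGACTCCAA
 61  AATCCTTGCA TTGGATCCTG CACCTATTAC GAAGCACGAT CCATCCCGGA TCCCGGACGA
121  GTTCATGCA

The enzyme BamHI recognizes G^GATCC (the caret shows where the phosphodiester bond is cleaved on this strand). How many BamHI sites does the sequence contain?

2

GGATCC occurs starting at positions 73, 108.
BamHI cuts at 2 sites.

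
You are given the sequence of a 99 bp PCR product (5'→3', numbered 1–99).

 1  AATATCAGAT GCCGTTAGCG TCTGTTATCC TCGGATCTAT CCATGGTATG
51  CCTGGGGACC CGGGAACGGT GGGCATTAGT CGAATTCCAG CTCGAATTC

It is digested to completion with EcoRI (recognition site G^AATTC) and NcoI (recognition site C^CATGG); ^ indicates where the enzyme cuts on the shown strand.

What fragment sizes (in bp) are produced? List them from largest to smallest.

41, 41, 12, 5 bp

EcoRI sites (GAATTC) start at positions 82, 94.
EcoRI cuts after the first base of each site, so after positions 82, 94.
The NcoI site (CCATGG) starts at position 41.
NcoI cuts after the first base of each site, so after position 41.
Combined cut positions: 41, 82, 94.
Linear molecule, 3 cuts → 4 fragments:
  1–41 → 41 bp
  42–82 → 41 bp
  83–94 → 12 bp
  95–99 → 5 bp
Sorted largest to smallest: 41, 41, 12, 5 bp.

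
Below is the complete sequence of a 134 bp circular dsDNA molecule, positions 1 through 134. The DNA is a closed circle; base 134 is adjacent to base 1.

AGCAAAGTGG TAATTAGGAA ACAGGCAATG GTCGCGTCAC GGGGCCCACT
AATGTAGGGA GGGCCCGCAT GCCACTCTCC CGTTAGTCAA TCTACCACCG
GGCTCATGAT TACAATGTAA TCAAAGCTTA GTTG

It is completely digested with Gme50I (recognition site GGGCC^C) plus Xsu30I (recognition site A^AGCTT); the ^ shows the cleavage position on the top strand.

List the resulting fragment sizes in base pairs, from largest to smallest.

59, 56, 19 bp

Gme50I sites (GGGCCC) start at positions 42, 61.
Gme50I cuts after base 5 of each site (before the last base), so after positions 46, 65.
The Xsu30I site (AAGCTT) starts at position 124.
Xsu30I cuts after the first base of each site, so after position 124.
Combined cut positions: 46, 65, 124.
Circular molecule, 3 cuts → 3 fragments:
  47–65 → 19 bp
  66–124 → 59 bp
  125–134 then 1–46 → 10 + 46 = 56 bp
Sorted largest to smallest: 59, 56, 19 bp.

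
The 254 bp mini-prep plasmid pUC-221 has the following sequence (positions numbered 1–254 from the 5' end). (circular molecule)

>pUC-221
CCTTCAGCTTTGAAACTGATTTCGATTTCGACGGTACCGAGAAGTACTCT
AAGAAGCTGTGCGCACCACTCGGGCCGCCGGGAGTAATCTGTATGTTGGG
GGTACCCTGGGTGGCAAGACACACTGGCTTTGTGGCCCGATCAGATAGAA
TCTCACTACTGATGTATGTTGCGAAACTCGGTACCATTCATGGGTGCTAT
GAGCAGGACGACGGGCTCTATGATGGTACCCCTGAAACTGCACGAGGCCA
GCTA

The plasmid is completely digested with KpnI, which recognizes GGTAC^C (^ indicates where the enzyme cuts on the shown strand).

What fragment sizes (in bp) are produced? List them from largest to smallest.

79, 68, 62, 45 bp

KpnI sites (GGTACC) start at positions 33, 101, 180, 225.
KpnI cuts after base 5 of each site (before the last base), so after positions 37, 105, 184, 229.
Circular molecule, 4 cuts → 4 fragments:
  38–105 → 68 bp
  106–184 → 79 bp
  185–229 → 45 bp
  230–254 then 1–37 → 25 + 37 = 62 bp
Sorted largest to smallest: 79, 68, 62, 45 bp.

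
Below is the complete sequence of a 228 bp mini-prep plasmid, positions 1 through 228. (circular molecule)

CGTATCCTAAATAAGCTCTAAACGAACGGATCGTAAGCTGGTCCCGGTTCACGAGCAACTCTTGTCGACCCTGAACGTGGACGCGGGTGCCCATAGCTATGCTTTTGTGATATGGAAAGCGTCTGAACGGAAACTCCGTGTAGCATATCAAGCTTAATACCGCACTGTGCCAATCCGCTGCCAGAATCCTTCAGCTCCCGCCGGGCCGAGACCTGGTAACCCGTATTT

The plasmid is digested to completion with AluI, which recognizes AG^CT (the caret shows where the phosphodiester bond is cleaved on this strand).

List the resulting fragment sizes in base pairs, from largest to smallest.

AluI sites (AGCT) start at positions 14, 36, 95, 151, 193.
AluI cuts after base 2 of each site, so after positions 15, 37, 96, 152, 194.
Circular molecule, 5 cuts → 5 fragments:
  16–37 → 22 bp
  38–96 → 59 bp
  97–152 → 56 bp
  153–194 → 42 bp
  195–228 then 1–15 → 34 + 15 = 49 bp
Sorted largest to smallest: 59, 56, 49, 42, 22 bp.

59, 56, 49, 42, 22 bp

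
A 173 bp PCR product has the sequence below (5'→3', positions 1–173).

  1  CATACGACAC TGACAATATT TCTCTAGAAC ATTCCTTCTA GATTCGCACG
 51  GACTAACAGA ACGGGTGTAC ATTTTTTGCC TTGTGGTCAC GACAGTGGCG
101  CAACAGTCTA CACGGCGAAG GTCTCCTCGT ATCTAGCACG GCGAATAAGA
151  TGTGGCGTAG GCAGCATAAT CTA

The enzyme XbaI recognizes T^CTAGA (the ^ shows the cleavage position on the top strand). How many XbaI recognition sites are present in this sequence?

2

TCTAGA occurs starting at positions 23, 37.
XbaI cuts at 2 sites.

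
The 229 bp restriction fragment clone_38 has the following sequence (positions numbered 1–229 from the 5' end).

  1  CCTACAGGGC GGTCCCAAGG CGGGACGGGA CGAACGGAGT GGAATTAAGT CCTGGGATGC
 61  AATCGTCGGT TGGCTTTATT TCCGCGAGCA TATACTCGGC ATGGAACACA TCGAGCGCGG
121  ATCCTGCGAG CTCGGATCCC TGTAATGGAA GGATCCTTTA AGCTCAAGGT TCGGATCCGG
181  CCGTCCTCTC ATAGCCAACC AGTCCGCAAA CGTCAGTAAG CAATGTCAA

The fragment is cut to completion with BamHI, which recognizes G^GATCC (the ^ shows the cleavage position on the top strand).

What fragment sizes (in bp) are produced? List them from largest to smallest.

BamHI sites (GGATCC) start at positions 119, 134, 151, 173.
BamHI cuts after the first base of each site, so after positions 119, 134, 151, 173.
Linear molecule, 4 cuts → 5 fragments:
  1–119 → 119 bp
  120–134 → 15 bp
  135–151 → 17 bp
  152–173 → 22 bp
  174–229 → 56 bp
Sorted largest to smallest: 119, 56, 22, 17, 15 bp.

119, 56, 22, 17, 15 bp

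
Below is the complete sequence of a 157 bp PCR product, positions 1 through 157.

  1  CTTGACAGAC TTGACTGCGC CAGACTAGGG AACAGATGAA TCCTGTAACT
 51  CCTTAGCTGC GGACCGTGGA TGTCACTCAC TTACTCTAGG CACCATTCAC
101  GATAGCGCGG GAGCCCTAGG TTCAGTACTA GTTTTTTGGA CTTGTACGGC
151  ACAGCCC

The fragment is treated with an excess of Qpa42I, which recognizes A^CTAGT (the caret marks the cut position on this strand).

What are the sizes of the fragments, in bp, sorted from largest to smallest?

127, 30 bp

The Qpa42I site (ACTAGT) starts at position 127.
Qpa42I cuts after the first base of each site, so after position 127.
Linear molecule, 1 cut → 2 fragments:
  1–127 → 127 bp
  128–157 → 30 bp
Sorted largest to smallest: 127, 30 bp.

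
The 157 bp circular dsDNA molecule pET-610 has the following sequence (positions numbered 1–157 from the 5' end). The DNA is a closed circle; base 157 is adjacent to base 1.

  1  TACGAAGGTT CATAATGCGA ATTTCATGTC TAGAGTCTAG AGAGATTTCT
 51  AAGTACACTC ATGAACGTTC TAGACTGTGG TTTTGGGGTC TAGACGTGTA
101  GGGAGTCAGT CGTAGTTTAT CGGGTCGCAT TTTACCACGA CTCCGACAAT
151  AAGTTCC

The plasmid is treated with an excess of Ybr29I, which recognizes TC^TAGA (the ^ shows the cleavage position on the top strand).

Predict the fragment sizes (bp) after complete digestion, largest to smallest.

Ybr29I sites (TCTAGA) start at positions 29, 36, 69, 89.
Ybr29I cuts after base 2 of each site, so after positions 30, 37, 70, 90.
Circular molecule, 4 cuts → 4 fragments:
  31–37 → 7 bp
  38–70 → 33 bp
  71–90 → 20 bp
  91–157 then 1–30 → 67 + 30 = 97 bp
Sorted largest to smallest: 97, 33, 20, 7 bp.

97, 33, 20, 7 bp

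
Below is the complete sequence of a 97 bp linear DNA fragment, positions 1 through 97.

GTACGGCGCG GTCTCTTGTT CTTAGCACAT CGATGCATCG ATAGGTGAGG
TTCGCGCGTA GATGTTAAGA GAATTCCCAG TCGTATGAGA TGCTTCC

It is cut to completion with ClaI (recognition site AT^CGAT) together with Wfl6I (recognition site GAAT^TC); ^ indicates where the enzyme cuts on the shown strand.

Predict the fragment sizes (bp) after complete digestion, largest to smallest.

36, 30, 23, 8 bp

ClaI sites (ATCGAT) start at positions 29, 37.
ClaI cuts after base 2 of each site, so after positions 30, 38.
The Wfl6I site (GAATTC) starts at position 71.
Wfl6I cuts after base 4 of each site, so after position 74.
Combined cut positions: 30, 38, 74.
Linear molecule, 3 cuts → 4 fragments:
  1–30 → 30 bp
  31–38 → 8 bp
  39–74 → 36 bp
  75–97 → 23 bp
Sorted largest to smallest: 36, 30, 23, 8 bp.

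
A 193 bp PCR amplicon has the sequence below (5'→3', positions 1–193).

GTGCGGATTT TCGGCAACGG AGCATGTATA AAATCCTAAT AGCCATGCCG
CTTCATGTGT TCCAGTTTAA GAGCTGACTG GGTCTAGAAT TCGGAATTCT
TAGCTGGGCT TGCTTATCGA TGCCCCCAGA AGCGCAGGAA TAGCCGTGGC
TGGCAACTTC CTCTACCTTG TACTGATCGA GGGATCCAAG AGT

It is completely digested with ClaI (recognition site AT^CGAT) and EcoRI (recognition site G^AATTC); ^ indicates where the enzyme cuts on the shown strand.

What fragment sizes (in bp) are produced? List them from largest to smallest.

The ClaI site (ATCGAT) starts at position 116.
ClaI cuts after base 2 of each site, so after position 117.
EcoRI sites (GAATTC) start at positions 87, 94.
EcoRI cuts after the first base of each site, so after positions 87, 94.
Combined cut positions: 87, 94, 117.
Linear molecule, 3 cuts → 4 fragments:
  1–87 → 87 bp
  88–94 → 7 bp
  95–117 → 23 bp
  118–193 → 76 bp
Sorted largest to smallest: 87, 76, 23, 7 bp.

87, 76, 23, 7 bp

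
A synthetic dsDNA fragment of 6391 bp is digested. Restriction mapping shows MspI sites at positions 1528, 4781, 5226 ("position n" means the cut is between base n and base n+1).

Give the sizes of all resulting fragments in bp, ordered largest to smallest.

3253, 1528, 1165, 445 bp

Linear molecule, 3 cuts → 4 fragments:
  1528 − 0 = 1528 bp
  4781 − 1528 = 3253 bp
  5226 − 4781 = 445 bp
  6391 − 5226 = 1165 bp
Sorted largest to smallest: 3253, 1528, 1165, 445 bp.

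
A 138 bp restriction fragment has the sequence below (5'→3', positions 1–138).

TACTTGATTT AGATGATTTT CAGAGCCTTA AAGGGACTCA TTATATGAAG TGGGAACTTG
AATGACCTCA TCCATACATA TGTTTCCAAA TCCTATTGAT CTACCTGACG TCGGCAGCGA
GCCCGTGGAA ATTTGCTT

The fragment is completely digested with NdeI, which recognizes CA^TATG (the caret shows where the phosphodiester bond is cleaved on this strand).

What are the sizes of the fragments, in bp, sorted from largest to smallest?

The NdeI site (CATATG) starts at position 77.
NdeI cuts after base 2 of each site, so after position 78.
Linear molecule, 1 cut → 2 fragments:
  1–78 → 78 bp
  79–138 → 60 bp
Sorted largest to smallest: 78, 60 bp.

78, 60 bp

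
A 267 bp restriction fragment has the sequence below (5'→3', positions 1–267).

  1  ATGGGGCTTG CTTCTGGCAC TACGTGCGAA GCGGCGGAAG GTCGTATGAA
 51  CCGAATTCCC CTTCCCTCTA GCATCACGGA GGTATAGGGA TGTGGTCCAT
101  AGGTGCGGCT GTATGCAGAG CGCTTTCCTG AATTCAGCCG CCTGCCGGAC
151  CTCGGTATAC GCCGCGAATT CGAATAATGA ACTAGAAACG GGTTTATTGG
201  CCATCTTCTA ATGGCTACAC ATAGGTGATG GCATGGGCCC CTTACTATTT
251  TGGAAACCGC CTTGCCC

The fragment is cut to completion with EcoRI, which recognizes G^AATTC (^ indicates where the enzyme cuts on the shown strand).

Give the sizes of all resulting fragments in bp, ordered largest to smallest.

101, 77, 53, 36 bp

EcoRI sites (GAATTC) start at positions 53, 130, 166.
EcoRI cuts after the first base of each site, so after positions 53, 130, 166.
Linear molecule, 3 cuts → 4 fragments:
  1–53 → 53 bp
  54–130 → 77 bp
  131–166 → 36 bp
  167–267 → 101 bp
Sorted largest to smallest: 101, 77, 53, 36 bp.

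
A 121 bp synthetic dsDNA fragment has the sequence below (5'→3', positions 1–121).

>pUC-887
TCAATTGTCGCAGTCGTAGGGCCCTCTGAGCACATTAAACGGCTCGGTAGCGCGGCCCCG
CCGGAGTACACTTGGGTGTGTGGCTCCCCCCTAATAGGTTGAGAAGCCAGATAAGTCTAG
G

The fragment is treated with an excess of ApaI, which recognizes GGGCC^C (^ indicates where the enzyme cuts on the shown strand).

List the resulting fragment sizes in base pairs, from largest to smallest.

98, 23 bp

The ApaI site (GGGCCC) starts at position 19.
ApaI cuts after base 5 of each site (before the last base), so after position 23.
Linear molecule, 1 cut → 2 fragments:
  1–23 → 23 bp
  24–121 → 98 bp
Sorted largest to smallest: 98, 23 bp.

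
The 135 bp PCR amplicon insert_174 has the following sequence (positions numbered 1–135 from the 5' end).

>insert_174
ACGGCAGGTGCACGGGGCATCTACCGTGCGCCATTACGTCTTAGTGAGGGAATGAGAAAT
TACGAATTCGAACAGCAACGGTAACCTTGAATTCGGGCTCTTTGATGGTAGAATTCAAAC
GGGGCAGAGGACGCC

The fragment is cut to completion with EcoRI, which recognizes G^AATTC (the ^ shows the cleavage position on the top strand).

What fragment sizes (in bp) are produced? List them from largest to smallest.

64, 25, 24, 22 bp

EcoRI sites (GAATTC) start at positions 64, 89, 111.
EcoRI cuts after the first base of each site, so after positions 64, 89, 111.
Linear molecule, 3 cuts → 4 fragments:
  1–64 → 64 bp
  65–89 → 25 bp
  90–111 → 22 bp
  112–135 → 24 bp
Sorted largest to smallest: 64, 25, 24, 22 bp.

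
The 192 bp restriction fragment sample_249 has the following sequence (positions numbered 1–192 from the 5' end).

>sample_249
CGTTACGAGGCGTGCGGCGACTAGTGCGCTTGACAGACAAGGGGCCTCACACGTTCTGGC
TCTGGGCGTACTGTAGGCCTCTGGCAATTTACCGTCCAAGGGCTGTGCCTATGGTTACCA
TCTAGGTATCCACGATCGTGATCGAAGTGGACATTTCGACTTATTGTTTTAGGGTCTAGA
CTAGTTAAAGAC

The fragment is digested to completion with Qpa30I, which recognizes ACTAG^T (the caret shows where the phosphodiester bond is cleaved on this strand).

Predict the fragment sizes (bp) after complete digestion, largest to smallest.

160, 24, 8 bp

Qpa30I sites (ACTAGT) start at positions 20, 180.
Qpa30I cuts after base 5 of each site (before the last base), so after positions 24, 184.
Linear molecule, 2 cuts → 3 fragments:
  1–24 → 24 bp
  25–184 → 160 bp
  185–192 → 8 bp
Sorted largest to smallest: 160, 24, 8 bp.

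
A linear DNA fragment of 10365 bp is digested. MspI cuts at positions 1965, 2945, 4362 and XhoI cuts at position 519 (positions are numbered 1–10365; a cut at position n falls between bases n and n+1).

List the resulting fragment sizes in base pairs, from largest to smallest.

6003, 1446, 1417, 980, 519 bp

Combined cut positions (sorted): 519, 1965, 2945, 4362.
Linear molecule, 4 cuts → 5 fragments:
  519 − 0 = 519 bp
  1965 − 519 = 1446 bp
  2945 − 1965 = 980 bp
  4362 − 2945 = 1417 bp
  10365 − 4362 = 6003 bp
Sorted largest to smallest: 6003, 1446, 1417, 980, 519 bp.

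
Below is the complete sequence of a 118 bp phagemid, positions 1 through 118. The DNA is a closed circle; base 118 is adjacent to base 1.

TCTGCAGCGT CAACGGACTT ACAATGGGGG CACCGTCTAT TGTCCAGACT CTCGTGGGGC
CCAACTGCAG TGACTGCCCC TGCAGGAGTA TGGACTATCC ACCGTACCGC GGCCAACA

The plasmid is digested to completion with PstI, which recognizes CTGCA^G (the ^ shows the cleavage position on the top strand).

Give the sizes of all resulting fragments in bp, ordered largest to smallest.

PstI sites (CTGCAG) start at positions 2, 65, 80.
PstI cuts after base 5 of each site (before the last base), so after positions 6, 69, 84.
Circular molecule, 3 cuts → 3 fragments:
  7–69 → 63 bp
  70–84 → 15 bp
  85–118 then 1–6 → 34 + 6 = 40 bp
Sorted largest to smallest: 63, 40, 15 bp.

63, 40, 15 bp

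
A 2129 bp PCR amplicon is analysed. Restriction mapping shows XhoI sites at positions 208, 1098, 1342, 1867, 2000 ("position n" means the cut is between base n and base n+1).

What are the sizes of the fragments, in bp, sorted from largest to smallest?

890, 525, 244, 208, 133, 129 bp

Linear molecule, 5 cuts → 6 fragments:
  208 − 0 = 208 bp
  1098 − 208 = 890 bp
  1342 − 1098 = 244 bp
  1867 − 1342 = 525 bp
  2000 − 1867 = 133 bp
  2129 − 2000 = 129 bp
Sorted largest to smallest: 890, 525, 244, 208, 133, 129 bp.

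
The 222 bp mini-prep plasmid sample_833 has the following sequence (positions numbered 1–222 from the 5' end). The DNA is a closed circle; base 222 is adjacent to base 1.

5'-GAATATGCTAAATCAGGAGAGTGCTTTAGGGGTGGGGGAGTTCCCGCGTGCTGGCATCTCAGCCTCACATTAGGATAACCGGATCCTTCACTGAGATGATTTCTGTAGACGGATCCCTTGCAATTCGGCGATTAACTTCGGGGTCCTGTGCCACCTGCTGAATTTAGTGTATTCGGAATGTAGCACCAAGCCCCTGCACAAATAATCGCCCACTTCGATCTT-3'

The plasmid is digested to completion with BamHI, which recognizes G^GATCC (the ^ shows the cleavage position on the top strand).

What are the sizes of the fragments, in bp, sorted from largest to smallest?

192, 30 bp

BamHI sites (GGATCC) start at positions 81, 111.
BamHI cuts after the first base of each site, so after positions 81, 111.
Circular molecule, 2 cuts → 2 fragments:
  82–111 → 30 bp
  112–222 then 1–81 → 111 + 81 = 192 bp
Sorted largest to smallest: 192, 30 bp.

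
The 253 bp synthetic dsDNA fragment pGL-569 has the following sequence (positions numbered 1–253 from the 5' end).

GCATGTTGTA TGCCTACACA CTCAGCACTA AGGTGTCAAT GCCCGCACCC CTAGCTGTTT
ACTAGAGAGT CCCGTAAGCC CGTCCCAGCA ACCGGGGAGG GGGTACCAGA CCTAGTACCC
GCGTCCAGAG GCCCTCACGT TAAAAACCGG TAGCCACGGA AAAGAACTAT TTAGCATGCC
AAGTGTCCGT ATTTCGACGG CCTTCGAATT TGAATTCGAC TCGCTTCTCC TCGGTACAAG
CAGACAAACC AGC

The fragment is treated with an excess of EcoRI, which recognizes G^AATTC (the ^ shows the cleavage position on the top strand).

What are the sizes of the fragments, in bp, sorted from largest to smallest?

The EcoRI site (GAATTC) starts at position 212.
EcoRI cuts after the first base of each site, so after position 212.
Linear molecule, 1 cut → 2 fragments:
  1–212 → 212 bp
  213–253 → 41 bp
Sorted largest to smallest: 212, 41 bp.

212, 41 bp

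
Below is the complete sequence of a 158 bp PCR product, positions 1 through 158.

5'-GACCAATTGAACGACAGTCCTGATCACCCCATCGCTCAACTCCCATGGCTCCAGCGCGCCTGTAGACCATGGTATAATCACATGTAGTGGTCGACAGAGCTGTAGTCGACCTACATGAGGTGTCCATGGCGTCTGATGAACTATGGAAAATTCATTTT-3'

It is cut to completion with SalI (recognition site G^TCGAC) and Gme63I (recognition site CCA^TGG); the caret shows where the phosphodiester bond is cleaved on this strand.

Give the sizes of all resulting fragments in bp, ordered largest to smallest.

45, 32, 24, 21, 21, 15 bp

SalI sites (GTCGAC) start at positions 90, 105.
SalI cuts after the first base of each site, so after positions 90, 105.
Gme63I sites (CCATGG) start at positions 43, 67, 124.
Gme63I cuts after base 3 of each site, so after positions 45, 69, 126.
Combined cut positions: 45, 69, 90, 105, 126.
Linear molecule, 5 cuts → 6 fragments:
  1–45 → 45 bp
  46–69 → 24 bp
  70–90 → 21 bp
  91–105 → 15 bp
  106–126 → 21 bp
  127–158 → 32 bp
Sorted largest to smallest: 45, 32, 24, 21, 21, 15 bp.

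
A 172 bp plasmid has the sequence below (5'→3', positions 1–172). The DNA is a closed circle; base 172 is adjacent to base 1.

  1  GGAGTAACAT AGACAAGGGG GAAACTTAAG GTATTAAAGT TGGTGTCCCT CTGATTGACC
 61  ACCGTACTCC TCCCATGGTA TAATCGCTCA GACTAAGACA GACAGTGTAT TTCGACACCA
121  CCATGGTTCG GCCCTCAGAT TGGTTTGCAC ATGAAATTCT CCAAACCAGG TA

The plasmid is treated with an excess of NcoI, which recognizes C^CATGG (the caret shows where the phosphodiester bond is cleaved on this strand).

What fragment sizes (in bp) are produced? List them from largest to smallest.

124, 48 bp

NcoI sites (CCATGG) start at positions 73, 121.
NcoI cuts after the first base of each site, so after positions 73, 121.
Circular molecule, 2 cuts → 2 fragments:
  74–121 → 48 bp
  122–172 then 1–73 → 51 + 73 = 124 bp
Sorted largest to smallest: 124, 48 bp.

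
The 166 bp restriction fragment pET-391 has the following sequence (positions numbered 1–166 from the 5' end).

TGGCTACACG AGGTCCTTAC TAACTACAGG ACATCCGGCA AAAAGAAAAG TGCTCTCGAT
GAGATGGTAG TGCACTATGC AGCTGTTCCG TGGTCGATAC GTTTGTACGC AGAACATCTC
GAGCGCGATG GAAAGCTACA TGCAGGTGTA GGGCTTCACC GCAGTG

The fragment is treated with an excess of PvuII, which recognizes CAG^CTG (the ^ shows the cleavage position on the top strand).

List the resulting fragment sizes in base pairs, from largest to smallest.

84, 82 bp

The PvuII site (CAGCTG) starts at position 80.
PvuII cuts after base 3 of each site, so after position 82.
Linear molecule, 1 cut → 2 fragments:
  1–82 → 82 bp
  83–166 → 84 bp
Sorted largest to smallest: 84, 82 bp.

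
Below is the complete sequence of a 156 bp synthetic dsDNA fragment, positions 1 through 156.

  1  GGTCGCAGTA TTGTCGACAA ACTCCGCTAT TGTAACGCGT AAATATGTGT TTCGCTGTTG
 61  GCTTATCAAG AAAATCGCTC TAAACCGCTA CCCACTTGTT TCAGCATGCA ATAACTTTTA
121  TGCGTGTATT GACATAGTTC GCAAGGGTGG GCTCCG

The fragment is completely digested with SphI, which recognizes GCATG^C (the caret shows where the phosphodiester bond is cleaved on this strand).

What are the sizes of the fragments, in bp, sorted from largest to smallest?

The SphI site (GCATGC) starts at position 104.
SphI cuts after base 5 of each site (before the last base), so after position 108.
Linear molecule, 1 cut → 2 fragments:
  1–108 → 108 bp
  109–156 → 48 bp
Sorted largest to smallest: 108, 48 bp.

108, 48 bp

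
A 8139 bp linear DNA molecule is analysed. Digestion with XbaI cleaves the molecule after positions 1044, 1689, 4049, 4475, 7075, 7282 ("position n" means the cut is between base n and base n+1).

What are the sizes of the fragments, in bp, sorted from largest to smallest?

2600, 2360, 1044, 857, 645, 426, 207 bp

Linear molecule, 6 cuts → 7 fragments:
  1044 − 0 = 1044 bp
  1689 − 1044 = 645 bp
  4049 − 1689 = 2360 bp
  4475 − 4049 = 426 bp
  7075 − 4475 = 2600 bp
  7282 − 7075 = 207 bp
  8139 − 7282 = 857 bp
Sorted largest to smallest: 2600, 2360, 1044, 857, 645, 426, 207 bp.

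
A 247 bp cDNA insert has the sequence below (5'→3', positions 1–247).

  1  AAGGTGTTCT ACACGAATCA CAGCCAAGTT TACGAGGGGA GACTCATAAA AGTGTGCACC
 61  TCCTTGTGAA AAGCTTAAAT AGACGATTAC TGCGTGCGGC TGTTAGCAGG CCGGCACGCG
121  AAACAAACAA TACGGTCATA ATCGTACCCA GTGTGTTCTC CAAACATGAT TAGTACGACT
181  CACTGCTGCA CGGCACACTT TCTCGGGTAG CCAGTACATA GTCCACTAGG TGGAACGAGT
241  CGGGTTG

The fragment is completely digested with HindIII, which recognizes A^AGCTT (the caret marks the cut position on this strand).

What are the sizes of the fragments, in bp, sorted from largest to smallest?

The HindIII site (AAGCTT) starts at position 71.
HindIII cuts after the first base of each site, so after position 71.
Linear molecule, 1 cut → 2 fragments:
  1–71 → 71 bp
  72–247 → 176 bp
Sorted largest to smallest: 176, 71 bp.

176, 71 bp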